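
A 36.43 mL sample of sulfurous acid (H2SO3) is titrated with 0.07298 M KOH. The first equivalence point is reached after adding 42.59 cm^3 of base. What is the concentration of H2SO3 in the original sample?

n(KOH) = 0.07298 x 0.04259 = 0.003108 mol.
At the first equivalence point, 1 mol OH^- react per mol H2SO3, so n(H2SO3) = 0.003108 / 1 = 0.003108 mol.
[H2SO3] = 0.003108 / 0.03643 L = 0.0853 M.

0.0853 M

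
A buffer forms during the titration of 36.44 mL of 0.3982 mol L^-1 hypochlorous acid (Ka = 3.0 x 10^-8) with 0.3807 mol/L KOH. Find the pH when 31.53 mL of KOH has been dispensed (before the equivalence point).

Initial n(HClO) = 0.3982 x 0.03644 = 0.01451 mol.
n(KOH) added = 0.3807 x 0.03153 = 0.01200 mol, converting that many moles of HClO to ClO-.
Remaining n(HClO) = 0.002507 mol; n(ClO-) = 0.01200 mol.
By Henderson-Hasselbalch, pH = pKa + log([A^-]/[HA]) = 7.52 + log(0.01200/0.002507) = 7.52 + (+0.68) = 8.20.

8.20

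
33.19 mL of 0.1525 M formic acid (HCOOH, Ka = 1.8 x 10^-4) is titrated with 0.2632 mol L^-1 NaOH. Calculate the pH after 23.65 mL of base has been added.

n(acid) = 0.1525 x 0.03319 = 0.005061 mol; n(NaOH) added = 0.2632 x 0.02365 = 0.006225 mol.
Base is in excess by 0.006225 - 0.005061 = 0.001163 mol in a total volume of 0.05684 L.
[OH^-] = 0.001163/0.05684 = 0.02046 M, so pOH = 1.69 and pH = 14.00 - 1.69 = 12.31.

12.31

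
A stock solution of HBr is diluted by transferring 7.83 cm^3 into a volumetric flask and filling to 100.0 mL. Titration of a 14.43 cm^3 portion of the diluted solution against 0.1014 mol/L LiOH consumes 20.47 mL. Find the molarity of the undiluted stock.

n(LiOH) = 0.1014 x 0.02047 = 0.002076 mol.
n(HBr) in the aliquot = 0.002076 mol.
[diluted HBr] = 0.002076 / 0.01443 = 0.1438 M.
Dilution factor = 100.0/7.830 = 12.77, so [stock] = 0.1438 x 12.77 = 1.84 M.

1.84 M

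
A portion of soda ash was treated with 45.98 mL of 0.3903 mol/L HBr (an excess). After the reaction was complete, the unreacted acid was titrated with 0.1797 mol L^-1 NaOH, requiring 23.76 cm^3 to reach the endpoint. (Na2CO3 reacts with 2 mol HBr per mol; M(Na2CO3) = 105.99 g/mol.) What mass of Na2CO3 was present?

0.725 g

Total n(HBr) added = 0.3903 x 0.04598 = 0.01795 mol.
n(NaOH) used = 0.1797 x 0.02376 = 0.004270 mol, which equals the excess n(HBr).
So n(HBr) consumed by the sample = 0.01795 - 0.004270 = 0.01368 mol.
n(Na2CO3) = 0.01368 / 2 = 0.006838 mol.
mass = 0.006838 mol x 105.99 g/mol = 0.725 g.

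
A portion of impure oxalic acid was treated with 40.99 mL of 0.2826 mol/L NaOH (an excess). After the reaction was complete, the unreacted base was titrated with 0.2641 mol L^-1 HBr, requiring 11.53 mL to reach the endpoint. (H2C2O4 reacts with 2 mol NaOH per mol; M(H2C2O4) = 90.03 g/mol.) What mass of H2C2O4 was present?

Total n(NaOH) added = 0.2826 x 0.04099 = 0.01158 mol.
n(HBr) used = 0.2641 x 0.01153 = 0.003045 mol, which equals the excess n(NaOH).
So n(NaOH) consumed by the sample = 0.01158 - 0.003045 = 0.008539 mol.
n(H2C2O4) = 0.008539 / 2 = 0.004269 mol.
mass = 0.004269 mol x 90.03 g/mol = 0.384 g.

0.384 g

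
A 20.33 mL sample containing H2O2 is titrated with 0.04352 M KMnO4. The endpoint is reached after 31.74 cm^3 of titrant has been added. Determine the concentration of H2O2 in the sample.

n(KMnO4) = 0.04352 x 0.03174 = 0.001381 mol.
From the balanced equation, 2 mol KMnO4 reacts with 5 mol H2O2, so n(H2O2) = 0.001381 x 5/2 = 0.003453 mol.
[H2O2] = 0.003453 / 0.02033 L = 0.170 M.

0.170 M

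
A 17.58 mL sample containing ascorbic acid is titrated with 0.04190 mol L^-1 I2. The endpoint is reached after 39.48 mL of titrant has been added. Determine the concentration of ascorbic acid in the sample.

n(I2) = 0.04190 x 0.03948 = 0.001654 mol.
From the balanced equation, 1 mol I2 reacts with 1 mol ascorbic acid, so n(ascorbic acid) = 0.001654 x 1/1 = 0.001654 mol.
[ascorbic acid] = 0.001654 / 0.01758 L = 0.0941 M.

0.0941 M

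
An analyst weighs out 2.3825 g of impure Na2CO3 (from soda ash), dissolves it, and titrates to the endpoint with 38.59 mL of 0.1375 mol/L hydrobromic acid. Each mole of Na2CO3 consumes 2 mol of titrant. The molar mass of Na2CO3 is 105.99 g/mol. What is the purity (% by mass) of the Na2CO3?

11.8%

n(HBr) = 0.1375 x 0.03859 = 0.005306 mol.
n(Na2CO3) = 0.005306 / 2 = 0.002653 mol.
mass of Na2CO3 = 0.002653 x 105.99 = 0.2812 g.
% purity = 0.2812 / 2.3825 x 100 = 11.8%.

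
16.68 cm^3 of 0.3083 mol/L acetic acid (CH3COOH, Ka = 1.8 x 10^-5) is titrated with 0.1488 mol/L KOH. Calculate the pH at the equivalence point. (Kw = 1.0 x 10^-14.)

8.87

n(CH3COOH) = 0.3083 x 0.01668 = 0.005142 mol; V(KOH) at equivalence = 0.005142/0.1488 = 0.03456 L.
At equivalence all the acid is converted to CH3COO-; total volume = 0.01668 + 0.03456 = 0.05124 L, so [CH3COO-] = 0.005142/0.05124 = 0.1004 M.
Kb = Kw/Ka = 1.0e-14 / 1.8 x 10^-5 = 5.56e-10.
[OH^-] = sqrt(Kb x [CH3COO-]) = sqrt(5.56e-10 x 0.1004) = 7.47e-6 M.
pOH = 5.13, so pH = 14.00 - 5.13 = 8.87.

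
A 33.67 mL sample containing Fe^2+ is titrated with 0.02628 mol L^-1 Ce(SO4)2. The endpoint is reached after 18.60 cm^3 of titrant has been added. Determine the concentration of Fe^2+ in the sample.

0.0145 M

n(Ce(SO4)2) = 0.02628 x 0.01860 = 0.0004888 mol.
From the balanced equation, 1 mol Ce(SO4)2 reacts with 1 mol Fe^2+, so n(Fe^2+) = 0.0004888 x 1/1 = 0.0004888 mol.
[Fe^2+] = 0.0004888 / 0.03367 L = 0.0145 M.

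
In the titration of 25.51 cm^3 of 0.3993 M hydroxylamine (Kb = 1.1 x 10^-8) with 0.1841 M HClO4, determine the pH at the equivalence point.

n(NH2OH) = 0.3993 x 0.02551 = 0.01019 mol; V(HClO4) at equivalence = 0.01019/0.1841 = 0.05533 L.
At equivalence the base is fully converted to NH3OH+; total volume = 0.08084 L, so [NH3OH+] = 0.01019/0.08084 = 0.1260 M.
Ka(NH3OH+) = Kw/Kb = 1.0e-14 / 1.1 x 10^-8 = 9.09e-7.
[H^+] = sqrt(Ka x [NH3OH+]) = sqrt(9.09e-7 x 0.1260) = 0.000338 M.
pH = -log(0.000338) = 3.47.

3.47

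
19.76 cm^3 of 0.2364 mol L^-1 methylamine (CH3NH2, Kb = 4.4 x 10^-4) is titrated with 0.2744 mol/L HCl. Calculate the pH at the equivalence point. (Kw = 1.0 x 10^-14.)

5.77

n(CH3NH2) = 0.2364 x 0.01976 = 0.004671 mol; V(HCl) at equivalence = 0.004671/0.2744 = 0.01702 L.
At equivalence the base is fully converted to CH3NH3+; total volume = 0.03678 L, so [CH3NH3+] = 0.004671/0.03678 = 0.1270 M.
Ka(CH3NH3+) = Kw/Kb = 1.0e-14 / 4.4 x 10^-4 = 2.27e-11.
[H^+] = sqrt(Ka x [CH3NH3+]) = sqrt(2.27e-11 x 0.1270) = 1.70e-6 M.
pH = -log(1.70e-6) = 5.77.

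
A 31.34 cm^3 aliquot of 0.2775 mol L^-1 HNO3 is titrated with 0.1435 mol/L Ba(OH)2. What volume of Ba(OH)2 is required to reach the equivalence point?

30.3 mL

n(HNO3) = 0.2775 mol/L x 0.03134 L = 0.008697 mol.
The neutralisation is 2 HNO3 : 1 Ba(OH)2, so n(Ba(OH)2) = 0.008697 x 1/2 = 0.004348 mol.
V(Ba(OH)2) = 0.004348 / 0.1435 = 0.03030 L = 30.3 mL.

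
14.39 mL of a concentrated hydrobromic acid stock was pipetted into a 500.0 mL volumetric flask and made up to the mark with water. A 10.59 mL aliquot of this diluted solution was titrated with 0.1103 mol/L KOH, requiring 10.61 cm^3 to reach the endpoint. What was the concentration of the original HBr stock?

3.84 M

n(KOH) = 0.1103 x 0.01061 = 0.001170 mol.
n(HBr) in the aliquot = 0.001170 mol.
[diluted HBr] = 0.001170 / 0.01059 = 0.1105 M.
Dilution factor = 500.0/14.39 = 34.75, so [stock] = 0.1105 x 34.75 = 3.84 M.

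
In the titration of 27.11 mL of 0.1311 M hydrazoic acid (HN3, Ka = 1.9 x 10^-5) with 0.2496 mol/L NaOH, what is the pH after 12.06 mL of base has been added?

Initial n(HN3) = 0.1311 x 0.02711 = 0.003554 mol.
n(NaOH) added = 0.2496 x 0.01206 = 0.003010 mol, converting that many moles of HN3 to N3-.
Remaining n(HN3) = 0.0005439 mol; n(N3-) = 0.003010 mol.
By Henderson-Hasselbalch, pH = pKa + log([A^-]/[HA]) = 4.72 + log(0.003010/0.0005439) = 4.72 + (+0.74) = 5.46.

5.46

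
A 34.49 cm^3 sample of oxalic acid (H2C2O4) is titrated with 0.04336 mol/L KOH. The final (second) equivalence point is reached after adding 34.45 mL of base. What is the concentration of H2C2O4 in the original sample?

n(KOH) = 0.04336 x 0.03445 = 0.001494 mol.
At the final (second) equivalence point, 2 mol OH^- react per mol H2C2O4, so n(H2C2O4) = 0.001494 / 2 = 0.0007469 mol.
[H2C2O4] = 0.0007469 / 0.03449 L = 0.0217 M.

0.0217 M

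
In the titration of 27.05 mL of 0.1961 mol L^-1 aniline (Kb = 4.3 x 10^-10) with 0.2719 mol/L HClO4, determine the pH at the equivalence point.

n(C6H5NH2) = 0.1961 x 0.02705 = 0.005305 mol; V(HClO4) at equivalence = 0.005305/0.2719 = 0.01951 L.
At equivalence the base is fully converted to C6H5NH3+; total volume = 0.04656 L, so [C6H5NH3+] = 0.005305/0.04656 = 0.1139 M.
Ka(C6H5NH3+) = Kw/Kb = 1.0e-14 / 4.3 x 10^-10 = 2.33e-5.
[H^+] = sqrt(Ka x [C6H5NH3+]) = sqrt(2.33e-5 x 0.1139) = 0.00163 M.
pH = -log(0.00163) = 2.79.

2.79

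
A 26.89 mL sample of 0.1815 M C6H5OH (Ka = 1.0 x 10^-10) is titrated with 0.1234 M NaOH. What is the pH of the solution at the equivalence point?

n(C6H5OH) = 0.1815 x 0.02689 = 0.004881 mol; V(NaOH) at equivalence = 0.004881/0.1234 = 0.03955 L.
At equivalence all the acid is converted to C6H5O-; total volume = 0.02689 + 0.03955 = 0.06644 L, so [C6H5O-] = 0.004881/0.06644 = 0.07346 M.
Kb = Kw/Ka = 1.0e-14 / 1.0 x 10^-10 = 0.000100.
[OH^-] = sqrt(Kb x [C6H5O-]) = sqrt(0.000100 x 0.07346) = 0.00271 M.
pOH = 2.57, so pH = 14.00 - 2.57 = 11.43.

11.43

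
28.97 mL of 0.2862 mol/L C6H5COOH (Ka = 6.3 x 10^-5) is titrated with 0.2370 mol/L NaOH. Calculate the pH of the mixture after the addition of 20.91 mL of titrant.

Initial n(C6H5COOH) = 0.2862 x 0.02897 = 0.008291 mol.
n(NaOH) added = 0.2370 x 0.02091 = 0.004956 mol, converting that many moles of C6H5COOH to C6H5COO-.
Remaining n(C6H5COOH) = 0.003336 mol; n(C6H5COO-) = 0.004956 mol.
By Henderson-Hasselbalch, pH = pKa + log([A^-]/[HA]) = 4.20 + log(0.004956/0.003336) = 4.20 + (+0.17) = 4.37.

4.37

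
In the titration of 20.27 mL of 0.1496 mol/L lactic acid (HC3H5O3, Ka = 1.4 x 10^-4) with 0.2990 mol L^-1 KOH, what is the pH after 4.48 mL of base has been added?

Initial n(HC3H5O3) = 0.1496 x 0.02027 = 0.003032 mol.
n(KOH) added = 0.2990 x 0.004480 = 0.001340 mol, converting that many moles of HC3H5O3 to C3H5O3-.
Remaining n(HC3H5O3) = 0.001693 mol; n(C3H5O3-) = 0.001340 mol.
By Henderson-Hasselbalch, pH = pKa + log([A^-]/[HA]) = 3.85 + log(0.001340/0.001693) = 3.85 + (-0.10) = 3.75.

3.75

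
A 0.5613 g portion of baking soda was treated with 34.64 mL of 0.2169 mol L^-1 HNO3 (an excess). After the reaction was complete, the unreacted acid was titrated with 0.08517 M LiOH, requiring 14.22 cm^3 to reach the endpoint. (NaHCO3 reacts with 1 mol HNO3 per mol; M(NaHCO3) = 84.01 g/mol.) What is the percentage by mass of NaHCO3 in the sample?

Total n(HNO3) added = 0.2169 x 0.03464 = 0.007513 mol.
n(LiOH) used = 0.08517 x 0.01422 = 0.001211 mol, which equals the excess n(HNO3).
So n(HNO3) consumed by the sample = 0.007513 - 0.001211 = 0.006302 mol.
n(NaHCO3) = 0.006302 / 1 = 0.006302 mol.
mass NaHCO3 = 0.006302 x 84.01 = 0.5295 g, so %NaHCO3 = 0.5295/0.5613 x 100 = 94.3%.

94.3%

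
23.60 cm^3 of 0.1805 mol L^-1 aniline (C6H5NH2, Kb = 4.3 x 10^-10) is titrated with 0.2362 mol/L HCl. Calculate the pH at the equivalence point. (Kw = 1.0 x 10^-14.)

n(C6H5NH2) = 0.1805 x 0.02360 = 0.004260 mol; V(HCl) at equivalence = 0.004260/0.2362 = 0.01803 L.
At equivalence the base is fully converted to C6H5NH3+; total volume = 0.04163 L, so [C6H5NH3+] = 0.004260/0.04163 = 0.1023 M.
Ka(C6H5NH3+) = Kw/Kb = 1.0e-14 / 4.3 x 10^-10 = 2.33e-5.
[H^+] = sqrt(Ka x [C6H5NH3+]) = sqrt(2.33e-5 x 0.1023) = 0.00154 M.
pH = -log(0.00154) = 2.81.

2.81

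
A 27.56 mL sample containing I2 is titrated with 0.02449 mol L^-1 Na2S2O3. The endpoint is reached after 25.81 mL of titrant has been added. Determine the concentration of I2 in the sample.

0.0115 M

n(Na2S2O3) = 0.02449 x 0.02581 = 0.0006321 mol.
From the balanced equation, 2 mol Na2S2O3 reacts with 1 mol I2, so n(I2) = 0.0006321 x 1/2 = 0.0003160 mol.
[I2] = 0.0003160 / 0.02756 L = 0.0115 M.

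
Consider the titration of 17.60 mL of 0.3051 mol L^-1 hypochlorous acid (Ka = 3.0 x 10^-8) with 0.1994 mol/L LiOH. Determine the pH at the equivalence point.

n(HClO) = 0.3051 x 0.01760 = 0.005370 mol; V(LiOH) at equivalence = 0.005370/0.1994 = 0.02693 L.
At equivalence all the acid is converted to ClO-; total volume = 0.01760 + 0.02693 = 0.04453 L, so [ClO-] = 0.005370/0.04453 = 0.1206 M.
Kb = Kw/Ka = 1.0e-14 / 3.0 x 10^-8 = 3.33e-7.
[OH^-] = sqrt(Kb x [ClO-]) = sqrt(3.33e-7 x 0.1206) = 0.000200 M.
pOH = 3.70, so pH = 14.00 - 3.70 = 10.30.

10.30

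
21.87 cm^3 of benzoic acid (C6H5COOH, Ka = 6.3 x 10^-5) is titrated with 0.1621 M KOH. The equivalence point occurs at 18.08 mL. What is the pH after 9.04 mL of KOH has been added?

9.04 mL is exactly half the equivalence volume (18.08/2), i.e. the half-equivalence point.
There, n(HA) = n(A^-), so pH = pKa = -log(6.3 x 10^-5) = 4.20.

4.20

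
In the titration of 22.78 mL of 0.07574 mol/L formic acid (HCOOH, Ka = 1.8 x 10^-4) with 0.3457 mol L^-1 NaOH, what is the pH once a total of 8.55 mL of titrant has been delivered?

n(acid) = 0.07574 x 0.02278 = 0.001725 mol; n(NaOH) added = 0.3457 x 0.008550 = 0.002956 mol.
Base is in excess by 0.002956 - 0.001725 = 0.001230 mol in a total volume of 0.03133 L.
[OH^-] = 0.001230/0.03133 = 0.03927 M, so pOH = 1.41 and pH = 14.00 - 1.41 = 12.59.

12.59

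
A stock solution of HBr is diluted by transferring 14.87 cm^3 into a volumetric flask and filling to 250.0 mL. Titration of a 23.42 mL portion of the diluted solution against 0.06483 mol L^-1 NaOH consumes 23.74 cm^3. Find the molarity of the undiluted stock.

n(NaOH) = 0.06483 x 0.02374 = 0.001539 mol.
n(HBr) in the aliquot = 0.001539 mol.
[diluted HBr] = 0.001539 / 0.02342 = 0.06572 M.
Dilution factor = 250.0/14.87 = 16.81, so [stock] = 0.06572 x 16.81 = 1.10 M.

1.10 M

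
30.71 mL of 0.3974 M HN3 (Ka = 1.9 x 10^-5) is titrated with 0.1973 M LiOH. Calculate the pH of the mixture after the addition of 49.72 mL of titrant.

5.33

Initial n(HN3) = 0.3974 x 0.03071 = 0.01220 mol.
n(LiOH) added = 0.1973 x 0.04972 = 0.009810 mol, converting that many moles of HN3 to N3-.
Remaining n(HN3) = 0.002394 mol; n(N3-) = 0.009810 mol.
By Henderson-Hasselbalch, pH = pKa + log([A^-]/[HA]) = 4.72 + log(0.009810/0.002394) = 4.72 + (+0.61) = 5.33.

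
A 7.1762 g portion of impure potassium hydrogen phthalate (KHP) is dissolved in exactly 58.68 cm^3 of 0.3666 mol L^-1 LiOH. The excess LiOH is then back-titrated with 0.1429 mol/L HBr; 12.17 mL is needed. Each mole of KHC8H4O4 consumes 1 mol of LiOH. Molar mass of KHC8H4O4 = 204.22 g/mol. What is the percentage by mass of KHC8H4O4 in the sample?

Total n(LiOH) added = 0.3666 x 0.05868 = 0.02151 mol.
n(HBr) used = 0.1429 x 0.01217 = 0.001739 mol, which equals the excess n(LiOH).
So n(LiOH) consumed by the sample = 0.02151 - 0.001739 = 0.01977 mol.
n(KHC8H4O4) = 0.01977 / 1 = 0.01977 mol.
mass KHC8H4O4 = 0.01977 x 204.22 = 4.038 g, so %KHC8H4O4 = 4.038/7.1762 x 100 = 56.3%.

56.3%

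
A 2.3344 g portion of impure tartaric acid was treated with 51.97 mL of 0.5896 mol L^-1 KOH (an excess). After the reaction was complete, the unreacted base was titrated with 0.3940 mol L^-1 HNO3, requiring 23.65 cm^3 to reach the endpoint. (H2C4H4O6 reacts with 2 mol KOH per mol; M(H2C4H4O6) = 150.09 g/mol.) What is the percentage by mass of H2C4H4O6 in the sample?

68.5%

Total n(KOH) added = 0.5896 x 0.05197 = 0.03064 mol.
n(HNO3) used = 0.3940 x 0.02365 = 0.009318 mol, which equals the excess n(KOH).
So n(KOH) consumed by the sample = 0.03064 - 0.009318 = 0.02132 mol.
n(H2C4H4O6) = 0.02132 / 2 = 0.01066 mol.
mass H2C4H4O6 = 0.01066 x 150.09 = 1.600 g, so %H2C4H4O6 = 1.600/2.3344 x 100 = 68.5%.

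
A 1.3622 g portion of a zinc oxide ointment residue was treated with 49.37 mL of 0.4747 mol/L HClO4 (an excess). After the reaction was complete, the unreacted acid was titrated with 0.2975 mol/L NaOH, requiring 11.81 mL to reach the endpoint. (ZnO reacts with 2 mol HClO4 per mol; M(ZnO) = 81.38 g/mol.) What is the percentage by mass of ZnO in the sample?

59.5%

Total n(HClO4) added = 0.4747 x 0.04937 = 0.02344 mol.
n(NaOH) used = 0.2975 x 0.01181 = 0.003513 mol, which equals the excess n(HClO4).
So n(HClO4) consumed by the sample = 0.02344 - 0.003513 = 0.01992 mol.
n(ZnO) = 0.01992 / 2 = 0.009961 mol.
mass ZnO = 0.009961 x 81.38 = 0.8106 g, so %ZnO = 0.8106/1.3622 x 100 = 59.5%.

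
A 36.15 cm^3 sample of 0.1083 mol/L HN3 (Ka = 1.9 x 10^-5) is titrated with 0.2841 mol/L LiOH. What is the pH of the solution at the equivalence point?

n(HN3) = 0.1083 x 0.03615 = 0.003915 mol; V(LiOH) at equivalence = 0.003915/0.2841 = 0.01378 L.
At equivalence all the acid is converted to N3-; total volume = 0.03615 + 0.01378 = 0.04993 L, so [N3-] = 0.003915/0.04993 = 0.07841 M.
Kb = Kw/Ka = 1.0e-14 / 1.9 x 10^-5 = 5.26e-10.
[OH^-] = sqrt(Kb x [N3-]) = sqrt(5.26e-10 x 0.07841) = 6.42e-6 M.
pOH = 5.19, so pH = 14.00 - 5.19 = 8.81.

8.81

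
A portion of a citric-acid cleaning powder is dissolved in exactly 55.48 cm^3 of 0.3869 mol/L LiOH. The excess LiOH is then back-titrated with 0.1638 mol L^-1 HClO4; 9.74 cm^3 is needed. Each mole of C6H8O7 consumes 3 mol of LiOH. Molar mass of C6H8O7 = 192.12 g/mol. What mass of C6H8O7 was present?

Total n(LiOH) added = 0.3869 x 0.05548 = 0.02147 mol.
n(HClO4) used = 0.1638 x 0.009740 = 0.001595 mol, which equals the excess n(LiOH).
So n(LiOH) consumed by the sample = 0.02147 - 0.001595 = 0.01987 mol.
n(C6H8O7) = 0.01987 / 3 = 0.006623 mol.
mass = 0.006623 mol x 192.12 g/mol = 1.27 g.

1.27 g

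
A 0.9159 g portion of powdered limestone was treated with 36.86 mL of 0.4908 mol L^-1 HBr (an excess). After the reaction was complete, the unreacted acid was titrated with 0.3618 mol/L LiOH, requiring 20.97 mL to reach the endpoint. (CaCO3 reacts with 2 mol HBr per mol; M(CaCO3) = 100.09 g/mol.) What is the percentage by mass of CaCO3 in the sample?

Total n(HBr) added = 0.4908 x 0.03686 = 0.01809 mol.
n(LiOH) used = 0.3618 x 0.02097 = 0.007587 mol, which equals the excess n(HBr).
So n(HBr) consumed by the sample = 0.01809 - 0.007587 = 0.01050 mol.
n(CaCO3) = 0.01050 / 2 = 0.005252 mol.
mass CaCO3 = 0.005252 x 100.09 = 0.5257 g, so %CaCO3 = 0.5257/0.9159 x 100 = 57.4%.

57.4%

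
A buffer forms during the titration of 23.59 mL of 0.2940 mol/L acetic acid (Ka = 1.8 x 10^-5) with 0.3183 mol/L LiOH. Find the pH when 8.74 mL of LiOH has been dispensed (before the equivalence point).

4.57

Initial n(CH3COOH) = 0.2940 x 0.02359 = 0.006935 mol.
n(LiOH) added = 0.3183 x 0.008740 = 0.002782 mol, converting that many moles of CH3COOH to CH3COO-.
Remaining n(CH3COOH) = 0.004154 mol; n(CH3COO-) = 0.002782 mol.
By Henderson-Hasselbalch, pH = pKa + log([A^-]/[HA]) = 4.74 + log(0.002782/0.004154) = 4.74 + (-0.17) = 4.57.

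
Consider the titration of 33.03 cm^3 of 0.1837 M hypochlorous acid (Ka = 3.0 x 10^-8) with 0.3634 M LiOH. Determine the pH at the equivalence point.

10.30

n(HClO) = 0.1837 x 0.03303 = 0.006068 mol; V(LiOH) at equivalence = 0.006068/0.3634 = 0.01670 L.
At equivalence all the acid is converted to ClO-; total volume = 0.03303 + 0.01670 = 0.04973 L, so [ClO-] = 0.006068/0.04973 = 0.1220 M.
Kb = Kw/Ka = 1.0e-14 / 3.0 x 10^-8 = 3.33e-7.
[OH^-] = sqrt(Kb x [ClO-]) = sqrt(3.33e-7 x 0.1220) = 0.000202 M.
pOH = 3.70, so pH = 14.00 - 3.70 = 10.30.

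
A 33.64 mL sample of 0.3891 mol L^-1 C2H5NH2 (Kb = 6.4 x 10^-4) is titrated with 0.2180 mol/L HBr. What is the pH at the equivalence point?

n(C2H5NH2) = 0.3891 x 0.03364 = 0.01309 mol; V(HBr) at equivalence = 0.01309/0.2180 = 0.06004 L.
At equivalence the base is fully converted to C2H5NH3+; total volume = 0.09368 L, so [C2H5NH3+] = 0.01309/0.09368 = 0.1397 M.
Ka(C2H5NH3+) = Kw/Kb = 1.0e-14 / 6.4 x 10^-4 = 1.56e-11.
[H^+] = sqrt(Ka x [C2H5NH3+]) = sqrt(1.56e-11 x 0.1397) = 1.48e-6 M.
pH = -log(1.48e-6) = 5.83.

5.83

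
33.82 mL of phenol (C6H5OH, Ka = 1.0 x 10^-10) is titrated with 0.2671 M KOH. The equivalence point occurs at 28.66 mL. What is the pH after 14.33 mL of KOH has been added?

10.00

14.33 mL is exactly half the equivalence volume (28.66/2), i.e. the half-equivalence point.
There, n(HA) = n(A^-), so pH = pKa = -log(1.0 x 10^-10) = 10.00.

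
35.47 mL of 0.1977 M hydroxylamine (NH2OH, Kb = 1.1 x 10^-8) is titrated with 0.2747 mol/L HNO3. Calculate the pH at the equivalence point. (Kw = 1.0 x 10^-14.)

n(NH2OH) = 0.1977 x 0.03547 = 0.007012 mol; V(HNO3) at equivalence = 0.007012/0.2747 = 0.02553 L.
At equivalence the base is fully converted to NH3OH+; total volume = 0.06100 L, so [NH3OH+] = 0.007012/0.06100 = 0.1150 M.
Ka(NH3OH+) = Kw/Kb = 1.0e-14 / 1.1 x 10^-8 = 9.09e-7.
[H^+] = sqrt(Ka x [NH3OH+]) = sqrt(9.09e-7 x 0.1150) = 0.000323 M.
pH = -log(0.000323) = 3.49.

3.49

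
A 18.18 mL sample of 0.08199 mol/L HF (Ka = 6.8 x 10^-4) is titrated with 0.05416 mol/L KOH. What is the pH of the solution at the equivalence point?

n(HF) = 0.08199 x 0.01818 = 0.001491 mol; V(KOH) at equivalence = 0.001491/0.05416 = 0.02752 L.
At equivalence all the acid is converted to F-; total volume = 0.01818 + 0.02752 = 0.04570 L, so [F-] = 0.001491/0.04570 = 0.03262 M.
Kb = Kw/Ka = 1.0e-14 / 6.8 x 10^-4 = 1.47e-11.
[OH^-] = sqrt(Kb x [F-]) = sqrt(1.47e-11 x 0.03262) = 6.93e-7 M.
pOH = 6.16, so pH = 14.00 - 6.16 = 7.84.

7.84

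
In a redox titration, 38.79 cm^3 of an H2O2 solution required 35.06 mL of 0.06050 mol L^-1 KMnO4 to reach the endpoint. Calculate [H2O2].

n(KMnO4) = 0.06050 x 0.03506 = 0.002121 mol.
From the balanced equation, 2 mol KMnO4 reacts with 5 mol H2O2, so n(H2O2) = 0.002121 x 5/2 = 0.005303 mol.
[H2O2] = 0.005303 / 0.03879 L = 0.137 M.

0.137 M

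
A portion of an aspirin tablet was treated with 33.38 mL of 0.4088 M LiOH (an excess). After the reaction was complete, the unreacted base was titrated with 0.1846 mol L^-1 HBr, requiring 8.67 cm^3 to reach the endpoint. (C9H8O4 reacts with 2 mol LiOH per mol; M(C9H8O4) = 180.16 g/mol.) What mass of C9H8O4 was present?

1.09 g

Total n(LiOH) added = 0.4088 x 0.03338 = 0.01365 mol.
n(HBr) used = 0.1846 x 0.008670 = 0.001600 mol, which equals the excess n(LiOH).
So n(LiOH) consumed by the sample = 0.01365 - 0.001600 = 0.01205 mol.
n(C9H8O4) = 0.01205 / 2 = 0.006023 mol.
mass = 0.006023 mol x 180.16 g/mol = 1.09 g.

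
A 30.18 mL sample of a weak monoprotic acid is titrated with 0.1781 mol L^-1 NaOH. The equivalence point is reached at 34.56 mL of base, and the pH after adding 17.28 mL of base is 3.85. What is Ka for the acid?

17.28 mL is half of the equivalence volume, so this is the half-equivalence point where [HA] = [A^-].
At half-equivalence pH = pKa, so pKa = 3.85.
Ka = 10^(-3.85) = 1.4 x 10^-4.

1.4 x 10^-4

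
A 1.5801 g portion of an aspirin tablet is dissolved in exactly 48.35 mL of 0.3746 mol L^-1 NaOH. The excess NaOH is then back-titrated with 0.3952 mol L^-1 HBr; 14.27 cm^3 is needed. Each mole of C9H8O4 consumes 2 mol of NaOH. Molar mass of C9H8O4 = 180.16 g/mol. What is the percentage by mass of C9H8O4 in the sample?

Total n(NaOH) added = 0.3746 x 0.04835 = 0.01811 mol.
n(HBr) used = 0.3952 x 0.01427 = 0.005640 mol, which equals the excess n(NaOH).
So n(NaOH) consumed by the sample = 0.01811 - 0.005640 = 0.01247 mol.
n(C9H8O4) = 0.01247 / 2 = 0.006236 mol.
mass C9H8O4 = 0.006236 x 180.16 = 1.124 g, so %C9H8O4 = 1.124/1.5801 x 100 = 71.1%.

71.1%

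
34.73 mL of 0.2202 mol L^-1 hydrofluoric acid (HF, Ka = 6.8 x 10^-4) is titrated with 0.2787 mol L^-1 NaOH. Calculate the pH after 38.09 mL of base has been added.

12.61

n(acid) = 0.2202 x 0.03473 = 0.007648 mol; n(NaOH) added = 0.2787 x 0.03809 = 0.01062 mol.
Base is in excess by 0.01062 - 0.007648 = 0.002968 mol in a total volume of 0.07282 L.
[OH^-] = 0.002968/0.07282 = 0.04076 M, so pOH = 1.39 and pH = 14.00 - 1.39 = 12.61.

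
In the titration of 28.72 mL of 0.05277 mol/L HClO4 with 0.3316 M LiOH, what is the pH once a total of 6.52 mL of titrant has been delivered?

12.26

n(acid) = 0.05277 x 0.02872 = 0.001516 mol; n(LiOH) added = 0.3316 x 0.006520 = 0.002162 mol.
Base is in excess by 0.002162 - 0.001516 = 0.0006465 mol in a total volume of 0.03524 L.
[OH^-] = 0.0006465/0.03524 = 0.01834 M, so pOH = 1.74 and pH = 14.00 - 1.74 = 12.26.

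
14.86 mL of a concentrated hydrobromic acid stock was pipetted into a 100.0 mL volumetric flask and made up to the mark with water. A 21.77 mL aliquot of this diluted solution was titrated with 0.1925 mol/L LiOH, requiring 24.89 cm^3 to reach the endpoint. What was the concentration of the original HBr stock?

n(LiOH) = 0.1925 x 0.02489 = 0.004791 mol.
n(HBr) in the aliquot = 0.004791 mol.
[diluted HBr] = 0.004791 / 0.02177 = 0.2201 M.
Dilution factor = 100.0/14.86 = 6.729, so [stock] = 0.2201 x 6.729 = 1.48 M.

1.48 M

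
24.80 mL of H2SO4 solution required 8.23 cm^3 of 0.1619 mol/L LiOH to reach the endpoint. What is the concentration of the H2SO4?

n(LiOH) delivered = 0.1619 x 0.008230 = 0.001332 mol.
The reaction is 1 H2SO4 + 2 LiOH, so n(H2SO4) = 0.001332 x 1/2 = 0.0006662 mol.
[H2SO4] = 0.0006662 mol / 0.02480 L = 0.0269 M.

0.0269 M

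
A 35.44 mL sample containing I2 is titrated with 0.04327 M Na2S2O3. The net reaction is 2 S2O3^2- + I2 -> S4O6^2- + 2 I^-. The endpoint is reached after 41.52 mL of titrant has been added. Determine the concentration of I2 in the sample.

n(Na2S2O3) = 0.04327 x 0.04152 = 0.001797 mol.
From the balanced equation, 2 mol Na2S2O3 reacts with 1 mol I2, so n(I2) = 0.001797 x 1/2 = 0.0008983 mol.
[I2] = 0.0008983 / 0.03544 L = 0.0253 M.

0.0253 M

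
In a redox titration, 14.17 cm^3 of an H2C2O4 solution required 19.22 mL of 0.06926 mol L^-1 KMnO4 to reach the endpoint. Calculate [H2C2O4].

0.235 M

n(KMnO4) = 0.06926 x 0.01922 = 0.001331 mol.
From the balanced equation, 2 mol KMnO4 reacts with 5 mol H2C2O4, so n(H2C2O4) = 0.001331 x 5/2 = 0.003328 mol.
[H2C2O4] = 0.003328 / 0.01417 L = 0.235 M.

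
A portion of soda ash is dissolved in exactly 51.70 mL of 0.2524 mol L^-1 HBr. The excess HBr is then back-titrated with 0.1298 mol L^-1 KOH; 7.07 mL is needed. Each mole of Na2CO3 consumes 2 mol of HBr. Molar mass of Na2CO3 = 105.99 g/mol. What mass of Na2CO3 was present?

Total n(HBr) added = 0.2524 x 0.05170 = 0.01305 mol.
n(KOH) used = 0.1298 x 0.007070 = 0.0009177 mol, which equals the excess n(HBr).
So n(HBr) consumed by the sample = 0.01305 - 0.0009177 = 0.01213 mol.
n(Na2CO3) = 0.01213 / 2 = 0.006066 mol.
mass = 0.006066 mol x 105.99 g/mol = 0.643 g.

0.643 g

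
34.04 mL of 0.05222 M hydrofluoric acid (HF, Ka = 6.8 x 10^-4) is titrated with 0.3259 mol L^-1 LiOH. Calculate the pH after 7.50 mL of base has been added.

n(acid) = 0.05222 x 0.03404 = 0.001778 mol; n(LiOH) added = 0.3259 x 0.007500 = 0.002444 mol.
Base is in excess by 0.002444 - 0.001778 = 0.0006667 mol in a total volume of 0.04154 L.
[OH^-] = 0.0006667/0.04154 = 0.01605 M, so pOH = 1.79 and pH = 14.00 - 1.79 = 12.21.

12.21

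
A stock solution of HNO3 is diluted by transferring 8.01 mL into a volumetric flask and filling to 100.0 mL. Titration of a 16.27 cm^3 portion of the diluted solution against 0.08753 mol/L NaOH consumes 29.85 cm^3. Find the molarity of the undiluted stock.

n(NaOH) = 0.08753 x 0.02985 = 0.002613 mol.
n(HNO3) in the aliquot = 0.002613 mol.
[diluted HNO3] = 0.002613 / 0.01627 = 0.1606 M.
Dilution factor = 100.0/8.010 = 12.48, so [stock] = 0.1606 x 12.48 = 2.00 M.

2.00 M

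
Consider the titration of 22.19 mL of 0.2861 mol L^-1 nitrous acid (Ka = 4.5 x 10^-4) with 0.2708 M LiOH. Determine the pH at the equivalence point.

8.25

n(HNO2) = 0.2861 x 0.02219 = 0.006349 mol; V(LiOH) at equivalence = 0.006349/0.2708 = 0.02344 L.
At equivalence all the acid is converted to NO2-; total volume = 0.02219 + 0.02344 = 0.04563 L, so [NO2-] = 0.006349/0.04563 = 0.1391 M.
Kb = Kw/Ka = 1.0e-14 / 4.5 x 10^-4 = 2.22e-11.
[OH^-] = sqrt(Kb x [NO2-]) = sqrt(2.22e-11 x 0.1391) = 1.76e-6 M.
pOH = 5.75, so pH = 14.00 - 5.75 = 8.25.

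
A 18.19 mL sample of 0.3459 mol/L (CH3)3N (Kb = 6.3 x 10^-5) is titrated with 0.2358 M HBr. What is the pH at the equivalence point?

n((CH3)3N) = 0.3459 x 0.01819 = 0.006292 mol; V(HBr) at equivalence = 0.006292/0.2358 = 0.02668 L.
At equivalence the base is fully converted to (CH3)3NH+; total volume = 0.04487 L, so [(CH3)3NH+] = 0.006292/0.04487 = 0.1402 M.
Ka((CH3)3NH+) = Kw/Kb = 1.0e-14 / 6.3 x 10^-5 = 1.59e-10.
[H^+] = sqrt(Ka x [(CH3)3NH+]) = sqrt(1.59e-10 x 0.1402) = 4.72e-6 M.
pH = -log(4.72e-6) = 5.33.

5.33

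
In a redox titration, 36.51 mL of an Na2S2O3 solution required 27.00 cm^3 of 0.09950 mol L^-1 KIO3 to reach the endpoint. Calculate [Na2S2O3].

0.441 M

n(KIO3) = 0.09950 x 0.02700 = 0.002687 mol.
From the balanced equation, 1 mol KIO3 reacts with 6 mol Na2S2O3, so n(Na2S2O3) = 0.002687 x 6/1 = 0.01612 mol.
[Na2S2O3] = 0.01612 / 0.03651 L = 0.441 M.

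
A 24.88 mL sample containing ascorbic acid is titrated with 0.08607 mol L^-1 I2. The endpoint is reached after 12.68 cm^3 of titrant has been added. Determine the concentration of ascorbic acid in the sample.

0.0439 M

n(I2) = 0.08607 x 0.01268 = 0.001091 mol.
From the balanced equation, 1 mol I2 reacts with 1 mol ascorbic acid, so n(ascorbic acid) = 0.001091 x 1/1 = 0.001091 mol.
[ascorbic acid] = 0.001091 / 0.02488 L = 0.0439 M.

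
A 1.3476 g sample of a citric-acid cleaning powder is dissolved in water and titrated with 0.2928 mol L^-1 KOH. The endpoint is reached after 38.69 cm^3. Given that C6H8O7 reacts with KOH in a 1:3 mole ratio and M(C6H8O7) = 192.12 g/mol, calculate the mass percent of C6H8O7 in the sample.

53.8%

n(KOH) = 0.2928 x 0.03869 = 0.01133 mol.
n(C6H8O7) = 0.01133 / 3 = 0.003776 mol.
mass of C6H8O7 = 0.003776 x 192.12 = 0.7255 g.
% purity = 0.7255 / 1.3476 x 100 = 53.8%.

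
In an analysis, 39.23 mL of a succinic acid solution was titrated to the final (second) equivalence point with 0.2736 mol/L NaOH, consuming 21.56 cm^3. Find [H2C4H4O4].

n(NaOH) = 0.2736 x 0.02156 = 0.005899 mol.
At the final (second) equivalence point, 2 mol OH^- react per mol H2C4H4O4, so n(H2C4H4O4) = 0.005899 / 2 = 0.002949 mol.
[H2C4H4O4] = 0.002949 / 0.03923 L = 0.0752 M.

0.0752 M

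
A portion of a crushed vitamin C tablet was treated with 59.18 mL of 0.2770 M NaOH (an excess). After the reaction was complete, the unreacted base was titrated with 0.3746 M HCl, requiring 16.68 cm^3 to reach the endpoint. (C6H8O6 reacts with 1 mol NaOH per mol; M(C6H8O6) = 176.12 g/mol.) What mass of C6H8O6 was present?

1.79 g

Total n(NaOH) added = 0.2770 x 0.05918 = 0.01639 mol.
n(HCl) used = 0.3746 x 0.01668 = 0.006248 mol, which equals the excess n(NaOH).
So n(NaOH) consumed by the sample = 0.01639 - 0.006248 = 0.01014 mol.
n(C6H8O6) = 0.01014 / 1 = 0.01014 mol.
mass = 0.01014 mol x 176.12 g/mol = 1.79 g.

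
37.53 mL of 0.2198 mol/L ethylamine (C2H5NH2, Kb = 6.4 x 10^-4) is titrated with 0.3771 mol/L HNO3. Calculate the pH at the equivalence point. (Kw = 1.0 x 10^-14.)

5.83

n(C2H5NH2) = 0.2198 x 0.03753 = 0.008249 mol; V(HNO3) at equivalence = 0.008249/0.3771 = 0.02188 L.
At equivalence the base is fully converted to C2H5NH3+; total volume = 0.05941 L, so [C2H5NH3+] = 0.008249/0.05941 = 0.1389 M.
Ka(C2H5NH3+) = Kw/Kb = 1.0e-14 / 6.4 x 10^-4 = 1.56e-11.
[H^+] = sqrt(Ka x [C2H5NH3+]) = sqrt(1.56e-11 x 0.1389) = 1.47e-6 M.
pH = -log(1.47e-6) = 5.83.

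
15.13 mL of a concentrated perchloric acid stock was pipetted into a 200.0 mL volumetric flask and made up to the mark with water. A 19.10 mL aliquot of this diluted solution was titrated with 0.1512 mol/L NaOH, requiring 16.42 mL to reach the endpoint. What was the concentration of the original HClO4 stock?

n(NaOH) = 0.1512 x 0.01642 = 0.002483 mol.
n(HClO4) in the aliquot = 0.002483 mol.
[diluted HClO4] = 0.002483 / 0.01910 = 0.1300 M.
Dilution factor = 200.0/15.13 = 13.22, so [stock] = 0.1300 x 13.22 = 1.72 M.

1.72 M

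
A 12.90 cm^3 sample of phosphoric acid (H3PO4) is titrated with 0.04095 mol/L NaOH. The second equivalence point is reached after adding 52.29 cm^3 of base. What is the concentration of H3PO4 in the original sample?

0.0830 M

n(NaOH) = 0.04095 x 0.05229 = 0.002141 mol.
At the second equivalence point, 2 mol OH^- react per mol H3PO4, so n(H3PO4) = 0.002141 / 2 = 0.001071 mol.
[H3PO4] = 0.001071 / 0.01290 L = 0.0830 M.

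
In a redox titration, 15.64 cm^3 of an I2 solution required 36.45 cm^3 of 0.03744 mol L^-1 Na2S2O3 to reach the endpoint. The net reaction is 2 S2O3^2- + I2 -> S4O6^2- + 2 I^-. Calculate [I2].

n(Na2S2O3) = 0.03744 x 0.03645 = 0.001365 mol.
From the balanced equation, 2 mol Na2S2O3 reacts with 1 mol I2, so n(I2) = 0.001365 x 1/2 = 0.0006823 mol.
[I2] = 0.0006823 / 0.01564 L = 0.0436 M.

0.0436 M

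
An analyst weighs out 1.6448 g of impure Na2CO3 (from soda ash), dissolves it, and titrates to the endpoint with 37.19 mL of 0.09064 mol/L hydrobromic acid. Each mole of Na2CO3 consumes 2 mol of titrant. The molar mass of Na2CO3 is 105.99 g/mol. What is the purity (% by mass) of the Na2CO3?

n(HBr) = 0.09064 x 0.03719 = 0.003371 mol.
n(Na2CO3) = 0.003371 / 2 = 0.001685 mol.
mass of Na2CO3 = 0.001685 x 105.99 = 0.1786 g.
% purity = 0.1786 / 1.6448 x 100 = 10.9%.

10.9%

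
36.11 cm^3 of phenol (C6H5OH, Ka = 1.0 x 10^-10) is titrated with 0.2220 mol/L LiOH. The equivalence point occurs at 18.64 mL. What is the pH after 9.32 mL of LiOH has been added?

9.32 mL is exactly half the equivalence volume (18.64/2), i.e. the half-equivalence point.
There, n(HA) = n(A^-), so pH = pKa = -log(1.0 x 10^-10) = 10.00.

10.00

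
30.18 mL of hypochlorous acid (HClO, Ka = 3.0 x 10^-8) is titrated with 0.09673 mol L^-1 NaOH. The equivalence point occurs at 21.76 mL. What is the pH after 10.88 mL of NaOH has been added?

10.88 mL is exactly half the equivalence volume (21.76/2), i.e. the half-equivalence point.
There, n(HA) = n(A^-), so pH = pKa = -log(3.0 x 10^-8) = 7.52.

7.52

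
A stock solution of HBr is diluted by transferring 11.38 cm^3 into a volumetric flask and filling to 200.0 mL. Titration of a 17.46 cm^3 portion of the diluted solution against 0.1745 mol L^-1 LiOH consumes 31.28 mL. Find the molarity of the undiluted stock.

5.49 M

n(LiOH) = 0.1745 x 0.03128 = 0.005458 mol.
n(HBr) in the aliquot = 0.005458 mol.
[diluted HBr] = 0.005458 / 0.01746 = 0.3126 M.
Dilution factor = 200.0/11.38 = 17.57, so [stock] = 0.3126 x 17.57 = 5.49 M.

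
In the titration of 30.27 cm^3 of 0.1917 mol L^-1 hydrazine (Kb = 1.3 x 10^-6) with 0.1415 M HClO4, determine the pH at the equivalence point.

n(N2H4) = 0.1917 x 0.03027 = 0.005803 mol; V(HClO4) at equivalence = 0.005803/0.1415 = 0.04101 L.
At equivalence the base is fully converted to N2H5+; total volume = 0.07128 L, so [N2H5+] = 0.005803/0.07128 = 0.08141 M.
Ka(N2H5+) = Kw/Kb = 1.0e-14 / 1.3 x 10^-6 = 7.69e-9.
[H^+] = sqrt(Ka x [N2H5+]) = sqrt(7.69e-9 x 0.08141) = 2.50e-5 M.
pH = -log(2.50e-5) = 4.60.

4.60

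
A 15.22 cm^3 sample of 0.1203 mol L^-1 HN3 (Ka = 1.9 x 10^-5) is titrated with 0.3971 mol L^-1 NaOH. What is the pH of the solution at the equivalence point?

8.84

n(HN3) = 0.1203 x 0.01522 = 0.001831 mol; V(NaOH) at equivalence = 0.001831/0.3971 = 0.004611 L.
At equivalence all the acid is converted to N3-; total volume = 0.01522 + 0.004611 = 0.01983 L, so [N3-] = 0.001831/0.01983 = 0.09233 M.
Kb = Kw/Ka = 1.0e-14 / 1.9 x 10^-5 = 5.26e-10.
[OH^-] = sqrt(Kb x [N3-]) = sqrt(5.26e-10 x 0.09233) = 6.97e-6 M.
pOH = 5.16, so pH = 14.00 - 5.16 = 8.84.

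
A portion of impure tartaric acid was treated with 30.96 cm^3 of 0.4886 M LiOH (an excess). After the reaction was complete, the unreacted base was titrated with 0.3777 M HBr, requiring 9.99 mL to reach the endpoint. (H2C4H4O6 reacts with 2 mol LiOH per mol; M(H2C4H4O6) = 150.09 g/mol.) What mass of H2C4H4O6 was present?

0.852 g

Total n(LiOH) added = 0.4886 x 0.03096 = 0.01513 mol.
n(HBr) used = 0.3777 x 0.009990 = 0.003773 mol, which equals the excess n(LiOH).
So n(LiOH) consumed by the sample = 0.01513 - 0.003773 = 0.01135 mol.
n(H2C4H4O6) = 0.01135 / 2 = 0.005677 mol.
mass = 0.005677 mol x 150.09 g/mol = 0.852 g.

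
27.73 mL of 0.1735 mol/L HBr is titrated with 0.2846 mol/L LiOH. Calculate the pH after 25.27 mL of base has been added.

12.65

n(acid) = 0.1735 x 0.02773 = 0.004811 mol; n(LiOH) added = 0.2846 x 0.02527 = 0.007192 mol.
Base is in excess by 0.007192 - 0.004811 = 0.002381 mol in a total volume of 0.05300 L.
[OH^-] = 0.002381/0.05300 = 0.04492 M, so pOH = 1.35 and pH = 14.00 - 1.35 = 12.65.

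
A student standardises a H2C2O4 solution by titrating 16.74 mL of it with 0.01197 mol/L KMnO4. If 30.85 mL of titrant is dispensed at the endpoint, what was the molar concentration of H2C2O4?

n(KMnO4) = 0.01197 x 0.03085 = 0.0003693 mol.
From the balanced equation, 2 mol KMnO4 reacts with 5 mol H2C2O4, so n(H2C2O4) = 0.0003693 x 5/2 = 0.0009232 mol.
[H2C2O4] = 0.0009232 / 0.01674 L = 0.0551 M.

0.0551 M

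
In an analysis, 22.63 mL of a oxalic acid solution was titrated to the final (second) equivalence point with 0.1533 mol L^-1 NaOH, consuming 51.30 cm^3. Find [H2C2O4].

0.174 M

n(NaOH) = 0.1533 x 0.05130 = 0.007864 mol.
At the final (second) equivalence point, 2 mol OH^- react per mol H2C2O4, so n(H2C2O4) = 0.007864 / 2 = 0.003932 mol.
[H2C2O4] = 0.003932 / 0.02263 L = 0.174 M.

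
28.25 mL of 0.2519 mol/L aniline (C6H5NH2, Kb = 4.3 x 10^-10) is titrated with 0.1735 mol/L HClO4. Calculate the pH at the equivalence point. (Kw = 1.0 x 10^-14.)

n(C6H5NH2) = 0.2519 x 0.02825 = 0.007116 mol; V(HClO4) at equivalence = 0.007116/0.1735 = 0.04102 L.
At equivalence the base is fully converted to C6H5NH3+; total volume = 0.06927 L, so [C6H5NH3+] = 0.007116/0.06927 = 0.1027 M.
Ka(C6H5NH3+) = Kw/Kb = 1.0e-14 / 4.3 x 10^-10 = 2.33e-5.
[H^+] = sqrt(Ka x [C6H5NH3+]) = sqrt(2.33e-5 x 0.1027) = 0.00155 M.
pH = -log(0.00155) = 2.81.

2.81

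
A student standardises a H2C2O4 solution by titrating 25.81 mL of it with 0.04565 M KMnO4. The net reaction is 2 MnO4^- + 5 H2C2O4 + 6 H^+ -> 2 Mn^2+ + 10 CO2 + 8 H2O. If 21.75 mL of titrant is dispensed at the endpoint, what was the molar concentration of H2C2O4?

0.0962 M

n(KMnO4) = 0.04565 x 0.02175 = 0.0009929 mol.
From the balanced equation, 2 mol KMnO4 reacts with 5 mol H2C2O4, so n(H2C2O4) = 0.0009929 x 5/2 = 0.002482 mol.
[H2C2O4] = 0.002482 / 0.02581 L = 0.0962 M.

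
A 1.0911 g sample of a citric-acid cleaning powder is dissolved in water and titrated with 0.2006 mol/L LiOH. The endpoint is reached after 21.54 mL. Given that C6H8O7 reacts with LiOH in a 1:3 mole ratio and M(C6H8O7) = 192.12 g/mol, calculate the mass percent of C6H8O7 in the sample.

25.4%

n(LiOH) = 0.2006 x 0.02154 = 0.004321 mol.
n(C6H8O7) = 0.004321 / 3 = 0.001440 mol.
mass of C6H8O7 = 0.001440 x 192.12 = 0.2767 g.
% purity = 0.2767 / 1.0911 x 100 = 25.4%.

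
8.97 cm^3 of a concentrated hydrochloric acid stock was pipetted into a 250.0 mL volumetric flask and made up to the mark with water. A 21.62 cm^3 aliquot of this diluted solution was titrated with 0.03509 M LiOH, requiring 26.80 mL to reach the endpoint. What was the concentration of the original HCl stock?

n(LiOH) = 0.03509 x 0.02680 = 0.0009404 mol.
n(HCl) in the aliquot = 0.0009404 mol.
[diluted HCl] = 0.0009404 / 0.02162 = 0.04350 M.
Dilution factor = 250.0/8.970 = 27.87, so [stock] = 0.04350 x 27.87 = 1.21 M.

1.21 M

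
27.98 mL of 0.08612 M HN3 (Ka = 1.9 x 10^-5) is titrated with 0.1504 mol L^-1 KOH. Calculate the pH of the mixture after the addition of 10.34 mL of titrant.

4.98

Initial n(HN3) = 0.08612 x 0.02798 = 0.002410 mol.
n(KOH) added = 0.1504 x 0.01034 = 0.001555 mol, converting that many moles of HN3 to N3-.
Remaining n(HN3) = 0.0008545 mol; n(N3-) = 0.001555 mol.
By Henderson-Hasselbalch, pH = pKa + log([A^-]/[HA]) = 4.72 + log(0.001555/0.0008545) = 4.72 + (+0.26) = 4.98.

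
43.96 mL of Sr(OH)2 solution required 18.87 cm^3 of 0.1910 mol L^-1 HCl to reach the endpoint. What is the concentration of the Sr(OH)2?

n(HCl) delivered = 0.1910 x 0.01887 = 0.003604 mol.
The reaction is 1 Sr(OH)2 + 2 HCl, so n(Sr(OH)2) = 0.003604 x 1/2 = 0.001802 mol.
[Sr(OH)2] = 0.001802 mol / 0.04396 L = 0.0410 M.

0.0410 M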